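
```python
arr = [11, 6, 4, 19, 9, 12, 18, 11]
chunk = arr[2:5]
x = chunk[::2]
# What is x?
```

arr has length 8. The slice arr[2:5] selects indices [2, 3, 4] (2->4, 3->19, 4->9), giving [4, 19, 9]. So chunk = [4, 19, 9]. chunk has length 3. The slice chunk[::2] selects indices [0, 2] (0->4, 2->9), giving [4, 9].

[4, 9]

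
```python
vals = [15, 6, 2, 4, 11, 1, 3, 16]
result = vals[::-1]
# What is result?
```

vals has length 8. The slice vals[::-1] selects indices [7, 6, 5, 4, 3, 2, 1, 0] (7->16, 6->3, 5->1, 4->11, 3->4, 2->2, 1->6, 0->15), giving [16, 3, 1, 11, 4, 2, 6, 15].

[16, 3, 1, 11, 4, 2, 6, 15]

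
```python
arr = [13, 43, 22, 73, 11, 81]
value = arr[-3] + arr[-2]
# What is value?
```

arr has length 6. Negative index -3 maps to positive index 6 + (-3) = 3. arr[3] = 73.
arr has length 6. Negative index -2 maps to positive index 6 + (-2) = 4. arr[4] = 11.
Sum: 73 + 11 = 84.

84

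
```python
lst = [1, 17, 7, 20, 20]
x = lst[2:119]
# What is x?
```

lst has length 5. The slice lst[2:119] selects indices [2, 3, 4] (2->7, 3->20, 4->20), giving [7, 20, 20].

[7, 20, 20]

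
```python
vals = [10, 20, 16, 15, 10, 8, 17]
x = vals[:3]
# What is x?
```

vals has length 7. The slice vals[:3] selects indices [0, 1, 2] (0->10, 1->20, 2->16), giving [10, 20, 16].

[10, 20, 16]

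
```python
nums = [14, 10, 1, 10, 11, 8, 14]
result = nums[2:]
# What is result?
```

nums has length 7. The slice nums[2:] selects indices [2, 3, 4, 5, 6] (2->1, 3->10, 4->11, 5->8, 6->14), giving [1, 10, 11, 8, 14].

[1, 10, 11, 8, 14]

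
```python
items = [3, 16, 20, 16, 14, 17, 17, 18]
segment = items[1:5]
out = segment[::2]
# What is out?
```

items has length 8. The slice items[1:5] selects indices [1, 2, 3, 4] (1->16, 2->20, 3->16, 4->14), giving [16, 20, 16, 14]. So segment = [16, 20, 16, 14]. segment has length 4. The slice segment[::2] selects indices [0, 2] (0->16, 2->16), giving [16, 16].

[16, 16]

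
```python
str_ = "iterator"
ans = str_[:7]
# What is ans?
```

str_ has length 8. The slice str_[:7] selects indices [0, 1, 2, 3, 4, 5, 6] (0->'i', 1->'t', 2->'e', 3->'r', 4->'a', 5->'t', 6->'o'), giving 'iterato'.

'iterato'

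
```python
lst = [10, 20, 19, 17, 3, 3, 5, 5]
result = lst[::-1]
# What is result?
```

lst has length 8. The slice lst[::-1] selects indices [7, 6, 5, 4, 3, 2, 1, 0] (7->5, 6->5, 5->3, 4->3, 3->17, 2->19, 1->20, 0->10), giving [5, 5, 3, 3, 17, 19, 20, 10].

[5, 5, 3, 3, 17, 19, 20, 10]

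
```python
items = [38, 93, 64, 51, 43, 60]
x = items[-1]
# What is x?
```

items has length 6. Negative index -1 maps to positive index 6 + (-1) = 5. items[5] = 60.

60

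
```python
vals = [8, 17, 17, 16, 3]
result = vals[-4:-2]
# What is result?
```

vals has length 5. The slice vals[-4:-2] selects indices [1, 2] (1->17, 2->17), giving [17, 17].

[17, 17]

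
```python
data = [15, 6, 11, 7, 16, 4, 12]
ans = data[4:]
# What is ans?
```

data has length 7. The slice data[4:] selects indices [4, 5, 6] (4->16, 5->4, 6->12), giving [16, 4, 12].

[16, 4, 12]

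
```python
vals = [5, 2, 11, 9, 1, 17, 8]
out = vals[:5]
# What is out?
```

vals has length 7. The slice vals[:5] selects indices [0, 1, 2, 3, 4] (0->5, 1->2, 2->11, 3->9, 4->1), giving [5, 2, 11, 9, 1].

[5, 2, 11, 9, 1]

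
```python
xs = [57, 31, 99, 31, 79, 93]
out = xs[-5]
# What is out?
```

xs has length 6. Negative index -5 maps to positive index 6 + (-5) = 1. xs[1] = 31.

31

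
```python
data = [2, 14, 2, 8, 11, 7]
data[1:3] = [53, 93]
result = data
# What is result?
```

data starts as [2, 14, 2, 8, 11, 7] (length 6). The slice data[1:3] covers indices [1, 2] with values [14, 2]. Replacing that slice with [53, 93] (same length) produces [2, 53, 93, 8, 11, 7].

[2, 53, 93, 8, 11, 7]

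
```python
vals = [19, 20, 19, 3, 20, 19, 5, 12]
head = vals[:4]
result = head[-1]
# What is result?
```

vals has length 8. The slice vals[:4] selects indices [0, 1, 2, 3] (0->19, 1->20, 2->19, 3->3), giving [19, 20, 19, 3]. So head = [19, 20, 19, 3]. Then head[-1] = 3.

3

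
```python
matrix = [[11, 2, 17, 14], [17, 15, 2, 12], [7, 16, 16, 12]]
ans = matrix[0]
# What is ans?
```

matrix has 3 rows. Row 0 is [11, 2, 17, 14].

[11, 2, 17, 14]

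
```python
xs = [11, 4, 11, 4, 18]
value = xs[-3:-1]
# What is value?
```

xs has length 5. The slice xs[-3:-1] selects indices [2, 3] (2->11, 3->4), giving [11, 4].

[11, 4]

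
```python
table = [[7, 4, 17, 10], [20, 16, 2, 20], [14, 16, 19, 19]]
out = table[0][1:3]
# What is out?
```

table[0] = [7, 4, 17, 10]. table[0] has length 4. The slice table[0][1:3] selects indices [1, 2] (1->4, 2->17), giving [4, 17].

[4, 17]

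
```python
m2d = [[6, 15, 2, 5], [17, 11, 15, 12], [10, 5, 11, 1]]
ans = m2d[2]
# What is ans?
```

m2d has 3 rows. Row 2 is [10, 5, 11, 1].

[10, 5, 11, 1]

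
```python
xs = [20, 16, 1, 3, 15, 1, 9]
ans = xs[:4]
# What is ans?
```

xs has length 7. The slice xs[:4] selects indices [0, 1, 2, 3] (0->20, 1->16, 2->1, 3->3), giving [20, 16, 1, 3].

[20, 16, 1, 3]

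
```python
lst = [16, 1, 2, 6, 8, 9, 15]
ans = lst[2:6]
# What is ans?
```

lst has length 7. The slice lst[2:6] selects indices [2, 3, 4, 5] (2->2, 3->6, 4->8, 5->9), giving [2, 6, 8, 9].

[2, 6, 8, 9]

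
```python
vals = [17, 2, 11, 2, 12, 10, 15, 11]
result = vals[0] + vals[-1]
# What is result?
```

vals has length 8. vals[0] = 17.
vals has length 8. Negative index -1 maps to positive index 8 + (-1) = 7. vals[7] = 11.
Sum: 17 + 11 = 28.

28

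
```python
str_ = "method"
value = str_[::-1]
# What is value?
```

str_ has length 6. The slice str_[::-1] selects indices [5, 4, 3, 2, 1, 0] (5->'d', 4->'o', 3->'h', 2->'t', 1->'e', 0->'m'), giving 'dohtem'.

'dohtem'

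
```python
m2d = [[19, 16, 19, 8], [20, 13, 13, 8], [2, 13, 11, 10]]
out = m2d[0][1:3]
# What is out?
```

m2d[0] = [19, 16, 19, 8]. m2d[0] has length 4. The slice m2d[0][1:3] selects indices [1, 2] (1->16, 2->19), giving [16, 19].

[16, 19]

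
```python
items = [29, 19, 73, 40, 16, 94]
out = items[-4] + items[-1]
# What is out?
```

items has length 6. Negative index -4 maps to positive index 6 + (-4) = 2. items[2] = 73.
items has length 6. Negative index -1 maps to positive index 6 + (-1) = 5. items[5] = 94.
Sum: 73 + 94 = 167.

167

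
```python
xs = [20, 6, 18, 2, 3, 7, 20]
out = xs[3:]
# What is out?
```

xs has length 7. The slice xs[3:] selects indices [3, 4, 5, 6] (3->2, 4->3, 5->7, 6->20), giving [2, 3, 7, 20].

[2, 3, 7, 20]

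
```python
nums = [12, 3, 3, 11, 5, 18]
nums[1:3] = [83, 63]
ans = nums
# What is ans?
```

nums starts as [12, 3, 3, 11, 5, 18] (length 6). The slice nums[1:3] covers indices [1, 2] with values [3, 3]. Replacing that slice with [83, 63] (same length) produces [12, 83, 63, 11, 5, 18].

[12, 83, 63, 11, 5, 18]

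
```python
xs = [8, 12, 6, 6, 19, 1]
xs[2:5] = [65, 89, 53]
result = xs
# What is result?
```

xs starts as [8, 12, 6, 6, 19, 1] (length 6). The slice xs[2:5] covers indices [2, 3, 4] with values [6, 6, 19]. Replacing that slice with [65, 89, 53] (same length) produces [8, 12, 65, 89, 53, 1].

[8, 12, 65, 89, 53, 1]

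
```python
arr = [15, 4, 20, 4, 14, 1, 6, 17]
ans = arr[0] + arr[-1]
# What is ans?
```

arr has length 8. arr[0] = 15.
arr has length 8. Negative index -1 maps to positive index 8 + (-1) = 7. arr[7] = 17.
Sum: 15 + 17 = 32.

32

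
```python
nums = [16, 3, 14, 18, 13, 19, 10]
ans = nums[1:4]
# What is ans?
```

nums has length 7. The slice nums[1:4] selects indices [1, 2, 3] (1->3, 2->14, 3->18), giving [3, 14, 18].

[3, 14, 18]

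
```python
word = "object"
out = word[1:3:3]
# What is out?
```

word has length 6. The slice word[1:3:3] selects indices [1] (1->'b'), giving 'b'.

'b'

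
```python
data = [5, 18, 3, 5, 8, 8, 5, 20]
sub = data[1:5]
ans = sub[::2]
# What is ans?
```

data has length 8. The slice data[1:5] selects indices [1, 2, 3, 4] (1->18, 2->3, 3->5, 4->8), giving [18, 3, 5, 8]. So sub = [18, 3, 5, 8]. sub has length 4. The slice sub[::2] selects indices [0, 2] (0->18, 2->5), giving [18, 5].

[18, 5]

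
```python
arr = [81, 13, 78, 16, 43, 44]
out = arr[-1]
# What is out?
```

arr has length 6. Negative index -1 maps to positive index 6 + (-1) = 5. arr[5] = 44.

44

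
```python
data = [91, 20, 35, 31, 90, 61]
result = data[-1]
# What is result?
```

data has length 6. Negative index -1 maps to positive index 6 + (-1) = 5. data[5] = 61.

61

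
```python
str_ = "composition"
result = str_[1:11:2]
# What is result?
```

str_ has length 11. The slice str_[1:11:2] selects indices [1, 3, 5, 7, 9] (1->'o', 3->'p', 5->'s', 7->'t', 9->'o'), giving 'opsto'.

'opsto'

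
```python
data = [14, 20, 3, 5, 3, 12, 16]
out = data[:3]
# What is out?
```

data has length 7. The slice data[:3] selects indices [0, 1, 2] (0->14, 1->20, 2->3), giving [14, 20, 3].

[14, 20, 3]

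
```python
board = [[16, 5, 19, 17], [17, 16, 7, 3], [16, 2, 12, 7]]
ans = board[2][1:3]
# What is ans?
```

board[2] = [16, 2, 12, 7]. board[2] has length 4. The slice board[2][1:3] selects indices [1, 2] (1->2, 2->12), giving [2, 12].

[2, 12]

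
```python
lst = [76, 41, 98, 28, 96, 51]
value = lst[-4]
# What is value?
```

lst has length 6. Negative index -4 maps to positive index 6 + (-4) = 2. lst[2] = 98.

98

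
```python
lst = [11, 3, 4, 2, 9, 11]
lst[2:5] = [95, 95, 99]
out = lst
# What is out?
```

lst starts as [11, 3, 4, 2, 9, 11] (length 6). The slice lst[2:5] covers indices [2, 3, 4] with values [4, 2, 9]. Replacing that slice with [95, 95, 99] (same length) produces [11, 3, 95, 95, 99, 11].

[11, 3, 95, 95, 99, 11]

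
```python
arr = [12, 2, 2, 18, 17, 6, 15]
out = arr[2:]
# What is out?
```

arr has length 7. The slice arr[2:] selects indices [2, 3, 4, 5, 6] (2->2, 3->18, 4->17, 5->6, 6->15), giving [2, 18, 17, 6, 15].

[2, 18, 17, 6, 15]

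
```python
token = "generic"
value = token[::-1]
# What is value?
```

token has length 7. The slice token[::-1] selects indices [6, 5, 4, 3, 2, 1, 0] (6->'c', 5->'i', 4->'r', 3->'e', 2->'n', 1->'e', 0->'g'), giving 'cireneg'.

'cireneg'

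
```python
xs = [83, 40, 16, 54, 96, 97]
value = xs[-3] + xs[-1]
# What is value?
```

xs has length 6. Negative index -3 maps to positive index 6 + (-3) = 3. xs[3] = 54.
xs has length 6. Negative index -1 maps to positive index 6 + (-1) = 5. xs[5] = 97.
Sum: 54 + 97 = 151.

151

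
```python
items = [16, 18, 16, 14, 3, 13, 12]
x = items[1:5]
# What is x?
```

items has length 7. The slice items[1:5] selects indices [1, 2, 3, 4] (1->18, 2->16, 3->14, 4->3), giving [18, 16, 14, 3].

[18, 16, 14, 3]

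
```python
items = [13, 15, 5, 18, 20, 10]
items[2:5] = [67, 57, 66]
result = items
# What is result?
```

items starts as [13, 15, 5, 18, 20, 10] (length 6). The slice items[2:5] covers indices [2, 3, 4] with values [5, 18, 20]. Replacing that slice with [67, 57, 66] (same length) produces [13, 15, 67, 57, 66, 10].

[13, 15, 67, 57, 66, 10]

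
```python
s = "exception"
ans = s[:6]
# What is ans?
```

s has length 9. The slice s[:6] selects indices [0, 1, 2, 3, 4, 5] (0->'e', 1->'x', 2->'c', 3->'e', 4->'p', 5->'t'), giving 'except'.

'except'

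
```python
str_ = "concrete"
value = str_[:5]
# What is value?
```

str_ has length 8. The slice str_[:5] selects indices [0, 1, 2, 3, 4] (0->'c', 1->'o', 2->'n', 3->'c', 4->'r'), giving 'concr'.

'concr'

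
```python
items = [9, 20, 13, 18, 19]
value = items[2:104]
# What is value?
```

items has length 5. The slice items[2:104] selects indices [2, 3, 4] (2->13, 3->18, 4->19), giving [13, 18, 19].

[13, 18, 19]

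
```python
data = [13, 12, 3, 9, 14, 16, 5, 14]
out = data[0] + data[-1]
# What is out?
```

data has length 8. data[0] = 13.
data has length 8. Negative index -1 maps to positive index 8 + (-1) = 7. data[7] = 14.
Sum: 13 + 14 = 27.

27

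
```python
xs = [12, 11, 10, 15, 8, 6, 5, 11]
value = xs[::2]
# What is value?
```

xs has length 8. The slice xs[::2] selects indices [0, 2, 4, 6] (0->12, 2->10, 4->8, 6->5), giving [12, 10, 8, 5].

[12, 10, 8, 5]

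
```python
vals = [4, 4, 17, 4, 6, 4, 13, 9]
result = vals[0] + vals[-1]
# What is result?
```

vals has length 8. vals[0] = 4.
vals has length 8. Negative index -1 maps to positive index 8 + (-1) = 7. vals[7] = 9.
Sum: 4 + 9 = 13.

13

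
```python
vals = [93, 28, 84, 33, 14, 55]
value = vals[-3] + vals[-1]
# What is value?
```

vals has length 6. Negative index -3 maps to positive index 6 + (-3) = 3. vals[3] = 33.
vals has length 6. Negative index -1 maps to positive index 6 + (-1) = 5. vals[5] = 55.
Sum: 33 + 55 = 88.

88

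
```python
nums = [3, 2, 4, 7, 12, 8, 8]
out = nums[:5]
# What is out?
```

nums has length 7. The slice nums[:5] selects indices [0, 1, 2, 3, 4] (0->3, 1->2, 2->4, 3->7, 4->12), giving [3, 2, 4, 7, 12].

[3, 2, 4, 7, 12]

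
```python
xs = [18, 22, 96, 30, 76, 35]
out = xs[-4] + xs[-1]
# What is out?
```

xs has length 6. Negative index -4 maps to positive index 6 + (-4) = 2. xs[2] = 96.
xs has length 6. Negative index -1 maps to positive index 6 + (-1) = 5. xs[5] = 35.
Sum: 96 + 35 = 131.

131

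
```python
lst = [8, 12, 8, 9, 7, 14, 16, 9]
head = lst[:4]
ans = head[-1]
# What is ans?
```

lst has length 8. The slice lst[:4] selects indices [0, 1, 2, 3] (0->8, 1->12, 2->8, 3->9), giving [8, 12, 8, 9]. So head = [8, 12, 8, 9]. Then head[-1] = 9.

9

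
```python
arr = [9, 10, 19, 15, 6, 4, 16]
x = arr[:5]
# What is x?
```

arr has length 7. The slice arr[:5] selects indices [0, 1, 2, 3, 4] (0->9, 1->10, 2->19, 3->15, 4->6), giving [9, 10, 19, 15, 6].

[9, 10, 19, 15, 6]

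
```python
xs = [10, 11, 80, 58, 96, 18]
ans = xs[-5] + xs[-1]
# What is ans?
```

xs has length 6. Negative index -5 maps to positive index 6 + (-5) = 1. xs[1] = 11.
xs has length 6. Negative index -1 maps to positive index 6 + (-1) = 5. xs[5] = 18.
Sum: 11 + 18 = 29.

29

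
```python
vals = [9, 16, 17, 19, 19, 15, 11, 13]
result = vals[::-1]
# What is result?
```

vals has length 8. The slice vals[::-1] selects indices [7, 6, 5, 4, 3, 2, 1, 0] (7->13, 6->11, 5->15, 4->19, 3->19, 2->17, 1->16, 0->9), giving [13, 11, 15, 19, 19, 17, 16, 9].

[13, 11, 15, 19, 19, 17, 16, 9]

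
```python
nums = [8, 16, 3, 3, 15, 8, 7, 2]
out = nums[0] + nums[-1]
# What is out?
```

nums has length 8. nums[0] = 8.
nums has length 8. Negative index -1 maps to positive index 8 + (-1) = 7. nums[7] = 2.
Sum: 8 + 2 = 10.

10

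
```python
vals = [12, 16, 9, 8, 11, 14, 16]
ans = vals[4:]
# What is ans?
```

vals has length 7. The slice vals[4:] selects indices [4, 5, 6] (4->11, 5->14, 6->16), giving [11, 14, 16].

[11, 14, 16]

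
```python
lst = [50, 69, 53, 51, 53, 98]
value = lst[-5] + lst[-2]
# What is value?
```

lst has length 6. Negative index -5 maps to positive index 6 + (-5) = 1. lst[1] = 69.
lst has length 6. Negative index -2 maps to positive index 6 + (-2) = 4. lst[4] = 53.
Sum: 69 + 53 = 122.

122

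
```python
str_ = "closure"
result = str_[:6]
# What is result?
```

str_ has length 7. The slice str_[:6] selects indices [0, 1, 2, 3, 4, 5] (0->'c', 1->'l', 2->'o', 3->'s', 4->'u', 5->'r'), giving 'closur'.

'closur'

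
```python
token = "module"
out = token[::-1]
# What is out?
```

token has length 6. The slice token[::-1] selects indices [5, 4, 3, 2, 1, 0] (5->'e', 4->'l', 3->'u', 2->'d', 1->'o', 0->'m'), giving 'eludom'.

'eludom'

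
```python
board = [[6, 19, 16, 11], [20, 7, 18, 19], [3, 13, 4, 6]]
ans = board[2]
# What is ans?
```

board has 3 rows. Row 2 is [3, 13, 4, 6].

[3, 13, 4, 6]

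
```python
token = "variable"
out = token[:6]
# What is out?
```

token has length 8. The slice token[:6] selects indices [0, 1, 2, 3, 4, 5] (0->'v', 1->'a', 2->'r', 3->'i', 4->'a', 5->'b'), giving 'variab'.

'variab'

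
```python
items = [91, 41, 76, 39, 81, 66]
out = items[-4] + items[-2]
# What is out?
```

items has length 6. Negative index -4 maps to positive index 6 + (-4) = 2. items[2] = 76.
items has length 6. Negative index -2 maps to positive index 6 + (-2) = 4. items[4] = 81.
Sum: 76 + 81 = 157.

157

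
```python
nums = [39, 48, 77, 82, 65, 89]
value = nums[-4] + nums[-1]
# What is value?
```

nums has length 6. Negative index -4 maps to positive index 6 + (-4) = 2. nums[2] = 77.
nums has length 6. Negative index -1 maps to positive index 6 + (-1) = 5. nums[5] = 89.
Sum: 77 + 89 = 166.

166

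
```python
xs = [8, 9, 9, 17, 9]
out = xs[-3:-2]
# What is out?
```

xs has length 5. The slice xs[-3:-2] selects indices [2] (2->9), giving [9].

[9]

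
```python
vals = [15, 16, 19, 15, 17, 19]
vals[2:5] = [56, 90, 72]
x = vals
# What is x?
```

vals starts as [15, 16, 19, 15, 17, 19] (length 6). The slice vals[2:5] covers indices [2, 3, 4] with values [19, 15, 17]. Replacing that slice with [56, 90, 72] (same length) produces [15, 16, 56, 90, 72, 19].

[15, 16, 56, 90, 72, 19]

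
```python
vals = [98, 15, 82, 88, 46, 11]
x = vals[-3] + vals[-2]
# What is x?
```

vals has length 6. Negative index -3 maps to positive index 6 + (-3) = 3. vals[3] = 88.
vals has length 6. Negative index -2 maps to positive index 6 + (-2) = 4. vals[4] = 46.
Sum: 88 + 46 = 134.

134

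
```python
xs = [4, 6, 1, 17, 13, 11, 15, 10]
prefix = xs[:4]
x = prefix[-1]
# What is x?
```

xs has length 8. The slice xs[:4] selects indices [0, 1, 2, 3] (0->4, 1->6, 2->1, 3->17), giving [4, 6, 1, 17]. So prefix = [4, 6, 1, 17]. Then prefix[-1] = 17.

17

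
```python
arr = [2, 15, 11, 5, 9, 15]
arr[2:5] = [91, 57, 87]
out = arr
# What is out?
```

arr starts as [2, 15, 11, 5, 9, 15] (length 6). The slice arr[2:5] covers indices [2, 3, 4] with values [11, 5, 9]. Replacing that slice with [91, 57, 87] (same length) produces [2, 15, 91, 57, 87, 15].

[2, 15, 91, 57, 87, 15]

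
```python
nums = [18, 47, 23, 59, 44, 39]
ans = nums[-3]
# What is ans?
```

nums has length 6. Negative index -3 maps to positive index 6 + (-3) = 3. nums[3] = 59.

59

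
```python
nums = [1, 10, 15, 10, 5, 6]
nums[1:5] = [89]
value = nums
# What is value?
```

nums starts as [1, 10, 15, 10, 5, 6] (length 6). The slice nums[1:5] covers indices [1, 2, 3, 4] with values [10, 15, 10, 5]. Replacing that slice with [89] (different length) produces [1, 89, 6].

[1, 89, 6]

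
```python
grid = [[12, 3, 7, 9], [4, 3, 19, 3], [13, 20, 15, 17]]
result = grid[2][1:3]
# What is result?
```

grid[2] = [13, 20, 15, 17]. grid[2] has length 4. The slice grid[2][1:3] selects indices [1, 2] (1->20, 2->15), giving [20, 15].

[20, 15]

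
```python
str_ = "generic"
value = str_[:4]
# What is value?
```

str_ has length 7. The slice str_[:4] selects indices [0, 1, 2, 3] (0->'g', 1->'e', 2->'n', 3->'e'), giving 'gene'.

'gene'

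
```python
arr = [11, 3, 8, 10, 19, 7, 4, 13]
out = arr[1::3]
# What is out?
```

arr has length 8. The slice arr[1::3] selects indices [1, 4, 7] (1->3, 4->19, 7->13), giving [3, 19, 13].

[3, 19, 13]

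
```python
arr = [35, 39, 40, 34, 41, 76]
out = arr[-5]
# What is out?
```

arr has length 6. Negative index -5 maps to positive index 6 + (-5) = 1. arr[1] = 39.

39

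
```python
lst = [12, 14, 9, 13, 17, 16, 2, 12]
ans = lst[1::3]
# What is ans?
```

lst has length 8. The slice lst[1::3] selects indices [1, 4, 7] (1->14, 4->17, 7->12), giving [14, 17, 12].

[14, 17, 12]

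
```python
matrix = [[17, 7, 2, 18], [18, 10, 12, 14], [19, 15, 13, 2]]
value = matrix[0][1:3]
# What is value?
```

matrix[0] = [17, 7, 2, 18]. matrix[0] has length 4. The slice matrix[0][1:3] selects indices [1, 2] (1->7, 2->2), giving [7, 2].

[7, 2]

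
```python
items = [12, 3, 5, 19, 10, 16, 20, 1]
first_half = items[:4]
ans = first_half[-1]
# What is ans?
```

items has length 8. The slice items[:4] selects indices [0, 1, 2, 3] (0->12, 1->3, 2->5, 3->19), giving [12, 3, 5, 19]. So first_half = [12, 3, 5, 19]. Then first_half[-1] = 19.

19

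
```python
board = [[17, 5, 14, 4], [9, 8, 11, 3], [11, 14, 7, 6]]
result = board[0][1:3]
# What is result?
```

board[0] = [17, 5, 14, 4]. board[0] has length 4. The slice board[0][1:3] selects indices [1, 2] (1->5, 2->14), giving [5, 14].

[5, 14]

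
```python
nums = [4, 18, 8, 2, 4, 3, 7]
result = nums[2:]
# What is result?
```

nums has length 7. The slice nums[2:] selects indices [2, 3, 4, 5, 6] (2->8, 3->2, 4->4, 5->3, 6->7), giving [8, 2, 4, 3, 7].

[8, 2, 4, 3, 7]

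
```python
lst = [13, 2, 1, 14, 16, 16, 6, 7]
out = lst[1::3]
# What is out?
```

lst has length 8. The slice lst[1::3] selects indices [1, 4, 7] (1->2, 4->16, 7->7), giving [2, 16, 7].

[2, 16, 7]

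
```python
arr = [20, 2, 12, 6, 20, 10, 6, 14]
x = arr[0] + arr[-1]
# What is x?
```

arr has length 8. arr[0] = 20.
arr has length 8. Negative index -1 maps to positive index 8 + (-1) = 7. arr[7] = 14.
Sum: 20 + 14 = 34.

34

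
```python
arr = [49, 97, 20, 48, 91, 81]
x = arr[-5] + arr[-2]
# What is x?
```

arr has length 6. Negative index -5 maps to positive index 6 + (-5) = 1. arr[1] = 97.
arr has length 6. Negative index -2 maps to positive index 6 + (-2) = 4. arr[4] = 91.
Sum: 97 + 91 = 188.

188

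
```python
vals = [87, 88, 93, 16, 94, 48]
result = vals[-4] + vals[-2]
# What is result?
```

vals has length 6. Negative index -4 maps to positive index 6 + (-4) = 2. vals[2] = 93.
vals has length 6. Negative index -2 maps to positive index 6 + (-2) = 4. vals[4] = 94.
Sum: 93 + 94 = 187.

187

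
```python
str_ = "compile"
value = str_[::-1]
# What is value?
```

str_ has length 7. The slice str_[::-1] selects indices [6, 5, 4, 3, 2, 1, 0] (6->'e', 5->'l', 4->'i', 3->'p', 2->'m', 1->'o', 0->'c'), giving 'elipmoc'.

'elipmoc'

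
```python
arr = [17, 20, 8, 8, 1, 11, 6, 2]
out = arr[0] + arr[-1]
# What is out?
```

arr has length 8. arr[0] = 17.
arr has length 8. Negative index -1 maps to positive index 8 + (-1) = 7. arr[7] = 2.
Sum: 17 + 2 = 19.

19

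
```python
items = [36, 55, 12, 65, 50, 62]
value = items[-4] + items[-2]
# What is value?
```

items has length 6. Negative index -4 maps to positive index 6 + (-4) = 2. items[2] = 12.
items has length 6. Negative index -2 maps to positive index 6 + (-2) = 4. items[4] = 50.
Sum: 12 + 50 = 62.

62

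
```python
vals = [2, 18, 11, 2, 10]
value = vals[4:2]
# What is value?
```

vals has length 5. The slice vals[4:2] resolves to an empty index range, so the result is [].

[]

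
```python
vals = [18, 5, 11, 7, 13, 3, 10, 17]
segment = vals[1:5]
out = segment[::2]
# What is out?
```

vals has length 8. The slice vals[1:5] selects indices [1, 2, 3, 4] (1->5, 2->11, 3->7, 4->13), giving [5, 11, 7, 13]. So segment = [5, 11, 7, 13]. segment has length 4. The slice segment[::2] selects indices [0, 2] (0->5, 2->7), giving [5, 7].

[5, 7]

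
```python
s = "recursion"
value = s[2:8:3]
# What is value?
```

s has length 9. The slice s[2:8:3] selects indices [2, 5] (2->'c', 5->'s'), giving 'cs'.

'cs'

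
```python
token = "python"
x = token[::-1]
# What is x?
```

token has length 6. The slice token[::-1] selects indices [5, 4, 3, 2, 1, 0] (5->'n', 4->'o', 3->'h', 2->'t', 1->'y', 0->'p'), giving 'nohtyp'.

'nohtyp'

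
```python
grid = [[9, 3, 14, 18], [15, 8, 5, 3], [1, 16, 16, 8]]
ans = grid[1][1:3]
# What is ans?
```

grid[1] = [15, 8, 5, 3]. grid[1] has length 4. The slice grid[1][1:3] selects indices [1, 2] (1->8, 2->5), giving [8, 5].

[8, 5]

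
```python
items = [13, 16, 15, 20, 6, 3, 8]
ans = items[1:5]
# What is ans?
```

items has length 7. The slice items[1:5] selects indices [1, 2, 3, 4] (1->16, 2->15, 3->20, 4->6), giving [16, 15, 20, 6].

[16, 15, 20, 6]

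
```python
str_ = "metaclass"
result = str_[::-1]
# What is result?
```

str_ has length 9. The slice str_[::-1] selects indices [8, 7, 6, 5, 4, 3, 2, 1, 0] (8->'s', 7->'s', 6->'a', 5->'l', 4->'c', 3->'a', 2->'t', 1->'e', 0->'m'), giving 'ssalcatem'.

'ssalcatem'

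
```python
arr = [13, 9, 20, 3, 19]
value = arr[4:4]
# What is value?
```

arr has length 5. The slice arr[4:4] resolves to an empty index range, so the result is [].

[]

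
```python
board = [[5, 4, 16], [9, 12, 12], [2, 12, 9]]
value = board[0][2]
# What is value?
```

board[0] = [5, 4, 16]. Taking column 2 of that row yields 16.

16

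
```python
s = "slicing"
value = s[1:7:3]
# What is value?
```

s has length 7. The slice s[1:7:3] selects indices [1, 4] (1->'l', 4->'i'), giving 'li'.

'li'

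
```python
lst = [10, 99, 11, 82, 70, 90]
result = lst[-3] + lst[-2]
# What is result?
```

lst has length 6. Negative index -3 maps to positive index 6 + (-3) = 3. lst[3] = 82.
lst has length 6. Negative index -2 maps to positive index 6 + (-2) = 4. lst[4] = 70.
Sum: 82 + 70 = 152.

152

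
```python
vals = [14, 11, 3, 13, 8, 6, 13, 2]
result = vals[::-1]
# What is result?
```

vals has length 8. The slice vals[::-1] selects indices [7, 6, 5, 4, 3, 2, 1, 0] (7->2, 6->13, 5->6, 4->8, 3->13, 2->3, 1->11, 0->14), giving [2, 13, 6, 8, 13, 3, 11, 14].

[2, 13, 6, 8, 13, 3, 11, 14]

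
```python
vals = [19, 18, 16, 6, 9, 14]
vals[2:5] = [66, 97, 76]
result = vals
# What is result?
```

vals starts as [19, 18, 16, 6, 9, 14] (length 6). The slice vals[2:5] covers indices [2, 3, 4] with values [16, 6, 9]. Replacing that slice with [66, 97, 76] (same length) produces [19, 18, 66, 97, 76, 14].

[19, 18, 66, 97, 76, 14]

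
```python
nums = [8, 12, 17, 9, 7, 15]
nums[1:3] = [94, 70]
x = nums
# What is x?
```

nums starts as [8, 12, 17, 9, 7, 15] (length 6). The slice nums[1:3] covers indices [1, 2] with values [12, 17]. Replacing that slice with [94, 70] (same length) produces [8, 94, 70, 9, 7, 15].

[8, 94, 70, 9, 7, 15]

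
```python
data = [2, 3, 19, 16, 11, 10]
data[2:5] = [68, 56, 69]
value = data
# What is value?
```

data starts as [2, 3, 19, 16, 11, 10] (length 6). The slice data[2:5] covers indices [2, 3, 4] with values [19, 16, 11]. Replacing that slice with [68, 56, 69] (same length) produces [2, 3, 68, 56, 69, 10].

[2, 3, 68, 56, 69, 10]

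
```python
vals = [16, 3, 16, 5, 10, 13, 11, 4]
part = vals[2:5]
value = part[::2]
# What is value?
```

vals has length 8. The slice vals[2:5] selects indices [2, 3, 4] (2->16, 3->5, 4->10), giving [16, 5, 10]. So part = [16, 5, 10]. part has length 3. The slice part[::2] selects indices [0, 2] (0->16, 2->10), giving [16, 10].

[16, 10]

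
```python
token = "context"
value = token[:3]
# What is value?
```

token has length 7. The slice token[:3] selects indices [0, 1, 2] (0->'c', 1->'o', 2->'n'), giving 'con'.

'con'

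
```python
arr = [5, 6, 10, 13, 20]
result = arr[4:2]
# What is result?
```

arr has length 5. The slice arr[4:2] resolves to an empty index range, so the result is [].

[]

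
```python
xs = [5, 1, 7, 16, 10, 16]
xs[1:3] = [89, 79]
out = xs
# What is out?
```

xs starts as [5, 1, 7, 16, 10, 16] (length 6). The slice xs[1:3] covers indices [1, 2] with values [1, 7]. Replacing that slice with [89, 79] (same length) produces [5, 89, 79, 16, 10, 16].

[5, 89, 79, 16, 10, 16]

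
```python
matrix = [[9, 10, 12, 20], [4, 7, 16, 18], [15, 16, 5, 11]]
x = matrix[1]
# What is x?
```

matrix has 3 rows. Row 1 is [4, 7, 16, 18].

[4, 7, 16, 18]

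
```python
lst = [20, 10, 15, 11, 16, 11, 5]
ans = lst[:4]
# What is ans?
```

lst has length 7. The slice lst[:4] selects indices [0, 1, 2, 3] (0->20, 1->10, 2->15, 3->11), giving [20, 10, 15, 11].

[20, 10, 15, 11]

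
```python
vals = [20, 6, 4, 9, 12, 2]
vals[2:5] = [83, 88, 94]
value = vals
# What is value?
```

vals starts as [20, 6, 4, 9, 12, 2] (length 6). The slice vals[2:5] covers indices [2, 3, 4] with values [4, 9, 12]. Replacing that slice with [83, 88, 94] (same length) produces [20, 6, 83, 88, 94, 2].

[20, 6, 83, 88, 94, 2]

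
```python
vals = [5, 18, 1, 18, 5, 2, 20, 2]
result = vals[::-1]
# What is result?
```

vals has length 8. The slice vals[::-1] selects indices [7, 6, 5, 4, 3, 2, 1, 0] (7->2, 6->20, 5->2, 4->5, 3->18, 2->1, 1->18, 0->5), giving [2, 20, 2, 5, 18, 1, 18, 5].

[2, 20, 2, 5, 18, 1, 18, 5]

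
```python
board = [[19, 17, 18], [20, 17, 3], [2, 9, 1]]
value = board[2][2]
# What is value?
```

board[2] = [2, 9, 1]. Taking column 2 of that row yields 1.

1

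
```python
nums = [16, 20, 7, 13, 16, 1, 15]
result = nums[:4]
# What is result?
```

nums has length 7. The slice nums[:4] selects indices [0, 1, 2, 3] (0->16, 1->20, 2->7, 3->13), giving [16, 20, 7, 13].

[16, 20, 7, 13]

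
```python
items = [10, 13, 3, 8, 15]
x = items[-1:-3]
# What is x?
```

items has length 5. The slice items[-1:-3] resolves to an empty index range, so the result is [].

[]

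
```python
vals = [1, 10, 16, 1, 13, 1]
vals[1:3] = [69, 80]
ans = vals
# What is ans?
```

vals starts as [1, 10, 16, 1, 13, 1] (length 6). The slice vals[1:3] covers indices [1, 2] with values [10, 16]. Replacing that slice with [69, 80] (same length) produces [1, 69, 80, 1, 13, 1].

[1, 69, 80, 1, 13, 1]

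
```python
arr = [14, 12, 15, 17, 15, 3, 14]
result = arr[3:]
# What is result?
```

arr has length 7. The slice arr[3:] selects indices [3, 4, 5, 6] (3->17, 4->15, 5->3, 6->14), giving [17, 15, 3, 14].

[17, 15, 3, 14]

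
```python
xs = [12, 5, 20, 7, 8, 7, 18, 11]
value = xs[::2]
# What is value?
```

xs has length 8. The slice xs[::2] selects indices [0, 2, 4, 6] (0->12, 2->20, 4->8, 6->18), giving [12, 20, 8, 18].

[12, 20, 8, 18]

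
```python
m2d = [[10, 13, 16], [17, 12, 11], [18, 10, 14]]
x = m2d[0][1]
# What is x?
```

m2d[0] = [10, 13, 16]. Taking column 1 of that row yields 13.

13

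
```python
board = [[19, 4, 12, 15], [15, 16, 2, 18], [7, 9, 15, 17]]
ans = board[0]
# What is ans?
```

board has 3 rows. Row 0 is [19, 4, 12, 15].

[19, 4, 12, 15]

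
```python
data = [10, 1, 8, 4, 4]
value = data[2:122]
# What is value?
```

data has length 5. The slice data[2:122] selects indices [2, 3, 4] (2->8, 3->4, 4->4), giving [8, 4, 4].

[8, 4, 4]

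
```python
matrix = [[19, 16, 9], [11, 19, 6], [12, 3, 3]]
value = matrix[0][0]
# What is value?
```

matrix[0] = [19, 16, 9]. Taking column 0 of that row yields 19.

19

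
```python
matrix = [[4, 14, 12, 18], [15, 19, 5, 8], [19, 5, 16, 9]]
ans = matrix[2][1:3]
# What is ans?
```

matrix[2] = [19, 5, 16, 9]. matrix[2] has length 4. The slice matrix[2][1:3] selects indices [1, 2] (1->5, 2->16), giving [5, 16].

[5, 16]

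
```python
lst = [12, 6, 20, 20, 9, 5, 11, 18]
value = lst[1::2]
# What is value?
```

lst has length 8. The slice lst[1::2] selects indices [1, 3, 5, 7] (1->6, 3->20, 5->5, 7->18), giving [6, 20, 5, 18].

[6, 20, 5, 18]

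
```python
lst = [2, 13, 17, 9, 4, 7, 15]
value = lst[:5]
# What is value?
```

lst has length 7. The slice lst[:5] selects indices [0, 1, 2, 3, 4] (0->2, 1->13, 2->17, 3->9, 4->4), giving [2, 13, 17, 9, 4].

[2, 13, 17, 9, 4]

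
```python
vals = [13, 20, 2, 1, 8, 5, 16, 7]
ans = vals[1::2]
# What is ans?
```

vals has length 8. The slice vals[1::2] selects indices [1, 3, 5, 7] (1->20, 3->1, 5->5, 7->7), giving [20, 1, 5, 7].

[20, 1, 5, 7]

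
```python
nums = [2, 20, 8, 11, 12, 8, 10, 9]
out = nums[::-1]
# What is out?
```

nums has length 8. The slice nums[::-1] selects indices [7, 6, 5, 4, 3, 2, 1, 0] (7->9, 6->10, 5->8, 4->12, 3->11, 2->8, 1->20, 0->2), giving [9, 10, 8, 12, 11, 8, 20, 2].

[9, 10, 8, 12, 11, 8, 20, 2]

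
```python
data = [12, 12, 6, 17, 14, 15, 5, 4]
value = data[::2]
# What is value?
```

data has length 8. The slice data[::2] selects indices [0, 2, 4, 6] (0->12, 2->6, 4->14, 6->5), giving [12, 6, 14, 5].

[12, 6, 14, 5]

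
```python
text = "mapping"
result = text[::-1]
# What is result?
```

text has length 7. The slice text[::-1] selects indices [6, 5, 4, 3, 2, 1, 0] (6->'g', 5->'n', 4->'i', 3->'p', 2->'p', 1->'a', 0->'m'), giving 'gnippam'.

'gnippam'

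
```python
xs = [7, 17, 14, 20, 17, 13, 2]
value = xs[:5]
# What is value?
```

xs has length 7. The slice xs[:5] selects indices [0, 1, 2, 3, 4] (0->7, 1->17, 2->14, 3->20, 4->17), giving [7, 17, 14, 20, 17].

[7, 17, 14, 20, 17]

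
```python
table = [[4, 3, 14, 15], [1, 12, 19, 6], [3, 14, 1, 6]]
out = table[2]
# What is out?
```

table has 3 rows. Row 2 is [3, 14, 1, 6].

[3, 14, 1, 6]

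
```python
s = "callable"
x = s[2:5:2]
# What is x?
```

s has length 8. The slice s[2:5:2] selects indices [2, 4] (2->'l', 4->'a'), giving 'la'.

'la'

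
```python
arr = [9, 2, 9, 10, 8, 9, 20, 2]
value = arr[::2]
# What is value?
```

arr has length 8. The slice arr[::2] selects indices [0, 2, 4, 6] (0->9, 2->9, 4->8, 6->20), giving [9, 9, 8, 20].

[9, 9, 8, 20]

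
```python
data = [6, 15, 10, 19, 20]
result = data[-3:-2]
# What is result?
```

data has length 5. The slice data[-3:-2] selects indices [2] (2->10), giving [10].

[10]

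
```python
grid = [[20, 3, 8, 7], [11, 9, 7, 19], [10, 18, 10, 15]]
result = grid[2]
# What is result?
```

grid has 3 rows. Row 2 is [10, 18, 10, 15].

[10, 18, 10, 15]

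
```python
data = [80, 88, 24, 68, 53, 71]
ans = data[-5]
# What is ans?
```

data has length 6. Negative index -5 maps to positive index 6 + (-5) = 1. data[1] = 88.

88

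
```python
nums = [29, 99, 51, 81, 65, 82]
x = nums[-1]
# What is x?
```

nums has length 6. Negative index -1 maps to positive index 6 + (-1) = 5. nums[5] = 82.

82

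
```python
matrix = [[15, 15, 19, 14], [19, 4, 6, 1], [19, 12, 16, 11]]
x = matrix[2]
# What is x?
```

matrix has 3 rows. Row 2 is [19, 12, 16, 11].

[19, 12, 16, 11]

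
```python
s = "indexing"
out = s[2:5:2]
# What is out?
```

s has length 8. The slice s[2:5:2] selects indices [2, 4] (2->'d', 4->'x'), giving 'dx'.

'dx'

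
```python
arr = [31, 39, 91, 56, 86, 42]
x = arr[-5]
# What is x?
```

arr has length 6. Negative index -5 maps to positive index 6 + (-5) = 1. arr[1] = 39.

39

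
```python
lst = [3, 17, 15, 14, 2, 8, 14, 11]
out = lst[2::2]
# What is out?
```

lst has length 8. The slice lst[2::2] selects indices [2, 4, 6] (2->15, 4->2, 6->14), giving [15, 2, 14].

[15, 2, 14]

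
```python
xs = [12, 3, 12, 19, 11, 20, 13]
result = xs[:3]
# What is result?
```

xs has length 7. The slice xs[:3] selects indices [0, 1, 2] (0->12, 1->3, 2->12), giving [12, 3, 12].

[12, 3, 12]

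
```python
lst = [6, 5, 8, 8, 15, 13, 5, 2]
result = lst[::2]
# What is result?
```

lst has length 8. The slice lst[::2] selects indices [0, 2, 4, 6] (0->6, 2->8, 4->15, 6->5), giving [6, 8, 15, 5].

[6, 8, 15, 5]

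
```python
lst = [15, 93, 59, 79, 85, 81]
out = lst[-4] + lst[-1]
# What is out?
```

lst has length 6. Negative index -4 maps to positive index 6 + (-4) = 2. lst[2] = 59.
lst has length 6. Negative index -1 maps to positive index 6 + (-1) = 5. lst[5] = 81.
Sum: 59 + 81 = 140.

140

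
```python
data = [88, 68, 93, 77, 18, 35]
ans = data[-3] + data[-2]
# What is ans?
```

data has length 6. Negative index -3 maps to positive index 6 + (-3) = 3. data[3] = 77.
data has length 6. Negative index -2 maps to positive index 6 + (-2) = 4. data[4] = 18.
Sum: 77 + 18 = 95.

95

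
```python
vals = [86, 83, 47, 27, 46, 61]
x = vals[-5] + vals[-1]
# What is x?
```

vals has length 6. Negative index -5 maps to positive index 6 + (-5) = 1. vals[1] = 83.
vals has length 6. Negative index -1 maps to positive index 6 + (-1) = 5. vals[5] = 61.
Sum: 83 + 61 = 144.

144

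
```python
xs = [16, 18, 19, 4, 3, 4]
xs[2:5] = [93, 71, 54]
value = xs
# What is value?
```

xs starts as [16, 18, 19, 4, 3, 4] (length 6). The slice xs[2:5] covers indices [2, 3, 4] with values [19, 4, 3]. Replacing that slice with [93, 71, 54] (same length) produces [16, 18, 93, 71, 54, 4].

[16, 18, 93, 71, 54, 4]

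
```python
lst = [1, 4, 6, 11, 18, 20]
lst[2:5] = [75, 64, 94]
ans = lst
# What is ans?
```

lst starts as [1, 4, 6, 11, 18, 20] (length 6). The slice lst[2:5] covers indices [2, 3, 4] with values [6, 11, 18]. Replacing that slice with [75, 64, 94] (same length) produces [1, 4, 75, 64, 94, 20].

[1, 4, 75, 64, 94, 20]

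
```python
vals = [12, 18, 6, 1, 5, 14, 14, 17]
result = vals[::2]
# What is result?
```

vals has length 8. The slice vals[::2] selects indices [0, 2, 4, 6] (0->12, 2->6, 4->5, 6->14), giving [12, 6, 5, 14].

[12, 6, 5, 14]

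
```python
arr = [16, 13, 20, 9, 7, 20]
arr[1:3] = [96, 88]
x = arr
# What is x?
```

arr starts as [16, 13, 20, 9, 7, 20] (length 6). The slice arr[1:3] covers indices [1, 2] with values [13, 20]. Replacing that slice with [96, 88] (same length) produces [16, 96, 88, 9, 7, 20].

[16, 96, 88, 9, 7, 20]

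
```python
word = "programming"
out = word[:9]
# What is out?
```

word has length 11. The slice word[:9] selects indices [0, 1, 2, 3, 4, 5, 6, 7, 8] (0->'p', 1->'r', 2->'o', 3->'g', 4->'r', 5->'a', 6->'m', 7->'m', 8->'i'), giving 'programmi'.

'programmi'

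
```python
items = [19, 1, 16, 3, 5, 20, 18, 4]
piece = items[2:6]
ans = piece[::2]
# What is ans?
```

items has length 8. The slice items[2:6] selects indices [2, 3, 4, 5] (2->16, 3->3, 4->5, 5->20), giving [16, 3, 5, 20]. So piece = [16, 3, 5, 20]. piece has length 4. The slice piece[::2] selects indices [0, 2] (0->16, 2->5), giving [16, 5].

[16, 5]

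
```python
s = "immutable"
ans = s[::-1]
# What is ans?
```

s has length 9. The slice s[::-1] selects indices [8, 7, 6, 5, 4, 3, 2, 1, 0] (8->'e', 7->'l', 6->'b', 5->'a', 4->'t', 3->'u', 2->'m', 1->'m', 0->'i'), giving 'elbatummi'.

'elbatummi'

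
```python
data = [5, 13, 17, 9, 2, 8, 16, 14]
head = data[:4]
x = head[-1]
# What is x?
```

data has length 8. The slice data[:4] selects indices [0, 1, 2, 3] (0->5, 1->13, 2->17, 3->9), giving [5, 13, 17, 9]. So head = [5, 13, 17, 9]. Then head[-1] = 9.

9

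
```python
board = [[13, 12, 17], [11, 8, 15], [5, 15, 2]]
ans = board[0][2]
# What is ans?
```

board[0] = [13, 12, 17]. Taking column 2 of that row yields 17.

17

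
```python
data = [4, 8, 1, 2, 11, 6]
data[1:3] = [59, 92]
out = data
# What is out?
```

data starts as [4, 8, 1, 2, 11, 6] (length 6). The slice data[1:3] covers indices [1, 2] with values [8, 1]. Replacing that slice with [59, 92] (same length) produces [4, 59, 92, 2, 11, 6].

[4, 59, 92, 2, 11, 6]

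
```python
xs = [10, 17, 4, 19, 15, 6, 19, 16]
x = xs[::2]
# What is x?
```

xs has length 8. The slice xs[::2] selects indices [0, 2, 4, 6] (0->10, 2->4, 4->15, 6->19), giving [10, 4, 15, 19].

[10, 4, 15, 19]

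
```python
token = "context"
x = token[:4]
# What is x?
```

token has length 7. The slice token[:4] selects indices [0, 1, 2, 3] (0->'c', 1->'o', 2->'n', 3->'t'), giving 'cont'.

'cont'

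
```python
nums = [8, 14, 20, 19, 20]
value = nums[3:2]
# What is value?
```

nums has length 5. The slice nums[3:2] resolves to an empty index range, so the result is [].

[]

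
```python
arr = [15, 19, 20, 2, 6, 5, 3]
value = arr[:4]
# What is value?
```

arr has length 7. The slice arr[:4] selects indices [0, 1, 2, 3] (0->15, 1->19, 2->20, 3->2), giving [15, 19, 20, 2].

[15, 19, 20, 2]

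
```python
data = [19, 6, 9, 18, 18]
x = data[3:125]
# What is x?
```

data has length 5. The slice data[3:125] selects indices [3, 4] (3->18, 4->18), giving [18, 18].

[18, 18]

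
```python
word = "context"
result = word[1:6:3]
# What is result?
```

word has length 7. The slice word[1:6:3] selects indices [1, 4] (1->'o', 4->'e'), giving 'oe'.

'oe'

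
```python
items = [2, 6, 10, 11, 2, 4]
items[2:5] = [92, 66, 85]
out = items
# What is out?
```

items starts as [2, 6, 10, 11, 2, 4] (length 6). The slice items[2:5] covers indices [2, 3, 4] with values [10, 11, 2]. Replacing that slice with [92, 66, 85] (same length) produces [2, 6, 92, 66, 85, 4].

[2, 6, 92, 66, 85, 4]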